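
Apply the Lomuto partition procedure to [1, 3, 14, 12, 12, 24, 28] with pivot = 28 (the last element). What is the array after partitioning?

Lomuto partition with pivot = 28:

Initial array: [1, 3, 14, 12, 12, 24, 28]

arr[0]=1 <= 28: swap with position 0, array becomes [1, 3, 14, 12, 12, 24, 28]
arr[1]=3 <= 28: swap with position 1, array becomes [1, 3, 14, 12, 12, 24, 28]
arr[2]=14 <= 28: swap with position 2, array becomes [1, 3, 14, 12, 12, 24, 28]
arr[3]=12 <= 28: swap with position 3, array becomes [1, 3, 14, 12, 12, 24, 28]
arr[4]=12 <= 28: swap with position 4, array becomes [1, 3, 14, 12, 12, 24, 28]
arr[5]=24 <= 28: swap with position 5, array becomes [1, 3, 14, 12, 12, 24, 28]

Place pivot at position 6: [1, 3, 14, 12, 12, 24, 28]
Pivot position: 6

After partitioning with pivot 28, the array becomes [1, 3, 14, 12, 12, 24, 28]. The pivot is placed at index 6. All elements to the left of the pivot are <= 28, and all elements to the right are > 28.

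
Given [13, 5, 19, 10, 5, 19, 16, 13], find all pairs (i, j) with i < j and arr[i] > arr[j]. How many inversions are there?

Finding inversions in [13, 5, 19, 10, 5, 19, 16, 13]:

(0, 1): arr[0]=13 > arr[1]=5
(0, 3): arr[0]=13 > arr[3]=10
(0, 4): arr[0]=13 > arr[4]=5
(2, 3): arr[2]=19 > arr[3]=10
(2, 4): arr[2]=19 > arr[4]=5
(2, 6): arr[2]=19 > arr[6]=16
(2, 7): arr[2]=19 > arr[7]=13
(3, 4): arr[3]=10 > arr[4]=5
(5, 6): arr[5]=19 > arr[6]=16
(5, 7): arr[5]=19 > arr[7]=13
(6, 7): arr[6]=16 > arr[7]=13

Total inversions: 11

The array has 11 inversion(s): (0,1), (0,3), (0,4), (2,3), (2,4), (2,6), (2,7), (3,4), (5,6), (5,7), (6,7). Each pair (i,j) satisfies i < j and arr[i] > arr[j].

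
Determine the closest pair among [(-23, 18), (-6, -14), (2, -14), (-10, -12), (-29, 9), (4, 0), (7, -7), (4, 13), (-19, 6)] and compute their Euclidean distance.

Computing all pairwise distances among 9 points:

d((-23, 18), (-6, -14)) = 36.2353
d((-23, 18), (2, -14)) = 40.6079
d((-23, 18), (-10, -12)) = 32.6956
d((-23, 18), (-29, 9)) = 10.8167
d((-23, 18), (4, 0)) = 32.45
d((-23, 18), (7, -7)) = 39.0512
d((-23, 18), (4, 13)) = 27.4591
d((-23, 18), (-19, 6)) = 12.6491
d((-6, -14), (2, -14)) = 8.0
d((-6, -14), (-10, -12)) = 4.4721 <-- minimum
d((-6, -14), (-29, 9)) = 32.5269
d((-6, -14), (4, 0)) = 17.2047
d((-6, -14), (7, -7)) = 14.7648
d((-6, -14), (4, 13)) = 28.7924
d((-6, -14), (-19, 6)) = 23.8537
d((2, -14), (-10, -12)) = 12.1655
d((2, -14), (-29, 9)) = 38.6005
d((2, -14), (4, 0)) = 14.1421
d((2, -14), (7, -7)) = 8.6023
d((2, -14), (4, 13)) = 27.074
d((2, -14), (-19, 6)) = 29.0
d((-10, -12), (-29, 9)) = 28.3196
d((-10, -12), (4, 0)) = 18.4391
d((-10, -12), (7, -7)) = 17.72
d((-10, -12), (4, 13)) = 28.6531
d((-10, -12), (-19, 6)) = 20.1246
d((-29, 9), (4, 0)) = 34.2053
d((-29, 9), (7, -7)) = 39.3954
d((-29, 9), (4, 13)) = 33.2415
d((-29, 9), (-19, 6)) = 10.4403
d((4, 0), (7, -7)) = 7.6158
d((4, 0), (4, 13)) = 13.0
d((4, 0), (-19, 6)) = 23.7697
d((7, -7), (4, 13)) = 20.2237
d((7, -7), (-19, 6)) = 29.0689
d((4, 13), (-19, 6)) = 24.0416

Closest pair: (-6, -14) and (-10, -12) with distance 4.4721

The closest pair is (-6, -14) and (-10, -12) with Euclidean distance 4.4721. For 9 points, brute-force pairwise comparison is shown above. For large n, the divide-and-conquer algorithm (sort by x, recurse on halves, check the dividing strip) achieves O(n log n).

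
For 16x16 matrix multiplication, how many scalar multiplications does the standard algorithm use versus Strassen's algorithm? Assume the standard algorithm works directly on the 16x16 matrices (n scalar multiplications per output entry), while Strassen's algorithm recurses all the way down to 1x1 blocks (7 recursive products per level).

Matrix multiplication for 16x16 matrices:

Standard algorithm: 16^3 = 4096 multiplications
Strassen's algorithm: 7^(log2(16)) = 7^4 = 2401 multiplications
Savings: 4096 - 2401 = 1695 multiplications

Standard: 4096 multiplications (16^3). Strassen: 2401 multiplications (7^4). Strassen reduces 8 recursive multiplications to 7 at each level.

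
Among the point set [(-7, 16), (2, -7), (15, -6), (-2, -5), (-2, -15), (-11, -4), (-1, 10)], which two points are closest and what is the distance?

Computing all pairwise distances among 7 points:

d((-7, 16), (2, -7)) = 24.6982
d((-7, 16), (15, -6)) = 31.1127
d((-7, 16), (-2, -5)) = 21.587
d((-7, 16), (-2, -15)) = 31.4006
d((-7, 16), (-11, -4)) = 20.3961
d((-7, 16), (-1, 10)) = 8.4853
d((2, -7), (15, -6)) = 13.0384
d((2, -7), (-2, -5)) = 4.4721 <-- minimum
d((2, -7), (-2, -15)) = 8.9443
d((2, -7), (-11, -4)) = 13.3417
d((2, -7), (-1, 10)) = 17.2627
d((15, -6), (-2, -5)) = 17.0294
d((15, -6), (-2, -15)) = 19.2354
d((15, -6), (-11, -4)) = 26.0768
d((15, -6), (-1, 10)) = 22.6274
d((-2, -5), (-2, -15)) = 10.0
d((-2, -5), (-11, -4)) = 9.0554
d((-2, -5), (-1, 10)) = 15.0333
d((-2, -15), (-11, -4)) = 14.2127
d((-2, -15), (-1, 10)) = 25.02
d((-11, -4), (-1, 10)) = 17.2047

Closest pair: (2, -7) and (-2, -5) with distance 4.4721

The closest pair is (2, -7) and (-2, -5) with Euclidean distance 4.4721. For 7 points, brute-force pairwise comparison is shown above. For large n, the divide-and-conquer algorithm (sort by x, recurse on halves, check the dividing strip) achieves O(n log n).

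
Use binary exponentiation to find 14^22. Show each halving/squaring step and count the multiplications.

Computing 14^22 by squaring (build up from 14^1; each line after the first costs one multiplication):

14^1 = 14
14^2 = (14^1)^2 = 14^2 = 196
14^4 = (14^2)^2 = 196^2 = 38416
14^5 = 14 * 14^4 = 14 * 38416 = 537824
14^10 = (14^5)^2 = 537824^2 = 289254654976
14^11 = 14 * 14^10 = 14 * 289254654976 = 4049565169664
14^22 = (14^11)^2 = 4049565169664^2 = 16398978063355821105872896

Result: 16398978063355821105872896
Multiplications needed: 6 (6 lines after 14^1)

14^22 = 16398978063355821105872896. Using exponentiation by squaring, this requires 6 multiplications. The key idea: if the exponent is even, square the half-power; if odd, multiply by the base once.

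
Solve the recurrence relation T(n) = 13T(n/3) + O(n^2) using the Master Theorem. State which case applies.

Master Theorem for T(n) = 13T(n/3) + O(n^2):

a = 13, b = 3, c = 2
log_b(a) = log_3(13) = 2.3347

Case 1: c = 2 < log_3(13) = 2.3347
T(n) = O(n^(log_3 13))

For T(n) = 13T(n/3) + O(n^2): log_3(13) = 2.3347. This is Case 1 of the Master Theorem (c < log_b(a), work dominated by leaves), giving O(n^(log_3 13)).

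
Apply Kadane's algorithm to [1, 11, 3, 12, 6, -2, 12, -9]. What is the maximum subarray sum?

Using Kadane's algorithm on [1, 11, 3, 12, 6, -2, 12, -9]:

Scanning through the array:
Position 1 (value 11): max_ending_here = 12, max_so_far = 12
Position 2 (value 3): max_ending_here = 15, max_so_far = 15
Position 3 (value 12): max_ending_here = 27, max_so_far = 27
Position 4 (value 6): max_ending_here = 33, max_so_far = 33
Position 5 (value -2): max_ending_here = 31, max_so_far = 33
Position 6 (value 12): max_ending_here = 43, max_so_far = 43
Position 7 (value -9): max_ending_here = 34, max_so_far = 43

Maximum subarray: [1, 11, 3, 12, 6, -2, 12]
Maximum sum: 43

The maximum subarray is [1, 11, 3, 12, 6, -2, 12] with sum 43. This subarray runs from index 0 to index 6.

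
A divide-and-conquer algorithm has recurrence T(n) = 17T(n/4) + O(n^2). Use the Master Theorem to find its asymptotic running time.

Master Theorem for T(n) = 17T(n/4) + O(n^2):

a = 17, b = 4, c = 2
log_b(a) = log_4(17) = 2.0437

Case 1: c = 2 < log_4(17) = 2.0437
T(n) = O(n^(log_4 17))

For T(n) = 17T(n/4) + O(n^2): log_4(17) = 2.0437. This is Case 1 of the Master Theorem (c < log_b(a), work dominated by leaves), giving O(n^(log_4 17)).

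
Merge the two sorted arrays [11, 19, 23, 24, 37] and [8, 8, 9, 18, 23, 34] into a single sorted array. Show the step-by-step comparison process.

Merging process:

Compare 11 vs 8: take 8 from right. Merged: [8]
Compare 11 vs 8: take 8 from right. Merged: [8, 8]
Compare 11 vs 9: take 9 from right. Merged: [8, 8, 9]
Compare 11 vs 18: take 11 from left. Merged: [8, 8, 9, 11]
Compare 19 vs 18: take 18 from right. Merged: [8, 8, 9, 11, 18]
Compare 19 vs 23: take 19 from left. Merged: [8, 8, 9, 11, 18, 19]
Compare 23 vs 23: take 23 from left. Merged: [8, 8, 9, 11, 18, 19, 23]
Compare 24 vs 23: take 23 from right. Merged: [8, 8, 9, 11, 18, 19, 23, 23]
Compare 24 vs 34: take 24 from left. Merged: [8, 8, 9, 11, 18, 19, 23, 23, 24]
Compare 37 vs 34: take 34 from right. Merged: [8, 8, 9, 11, 18, 19, 23, 23, 24, 34]
Append remaining from left: [37]. Merged: [8, 8, 9, 11, 18, 19, 23, 23, 24, 34, 37]

Final merged array: [8, 8, 9, 11, 18, 19, 23, 23, 24, 34, 37]
Total comparisons: 10

The merged array is [8, 8, 9, 11, 18, 19, 23, 23, 24, 34, 37], requiring 10 comparisons. The merge step runs in O(n) time where n is the total number of elements.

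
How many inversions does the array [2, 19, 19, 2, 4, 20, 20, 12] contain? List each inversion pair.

Finding inversions in [2, 19, 19, 2, 4, 20, 20, 12]:

(1, 3): arr[1]=19 > arr[3]=2
(1, 4): arr[1]=19 > arr[4]=4
(1, 7): arr[1]=19 > arr[7]=12
(2, 3): arr[2]=19 > arr[3]=2
(2, 4): arr[2]=19 > arr[4]=4
(2, 7): arr[2]=19 > arr[7]=12
(5, 7): arr[5]=20 > arr[7]=12
(6, 7): arr[6]=20 > arr[7]=12

Total inversions: 8

The array has 8 inversion(s): (1,3), (1,4), (1,7), (2,3), (2,4), (2,7), (5,7), (6,7). Each pair (i,j) satisfies i < j and arr[i] > arr[j].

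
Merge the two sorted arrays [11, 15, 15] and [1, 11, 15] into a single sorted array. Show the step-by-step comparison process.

Merging process:

Compare 11 vs 1: take 1 from right. Merged: [1]
Compare 11 vs 11: take 11 from left. Merged: [1, 11]
Compare 15 vs 11: take 11 from right. Merged: [1, 11, 11]
Compare 15 vs 15: take 15 from left. Merged: [1, 11, 11, 15]
Compare 15 vs 15: take 15 from left. Merged: [1, 11, 11, 15, 15]
Append remaining from right: [15]. Merged: [1, 11, 11, 15, 15, 15]

Final merged array: [1, 11, 11, 15, 15, 15]
Total comparisons: 5

The merged array is [1, 11, 11, 15, 15, 15], requiring 5 comparisons. The merge step runs in O(n) time where n is the total number of elements.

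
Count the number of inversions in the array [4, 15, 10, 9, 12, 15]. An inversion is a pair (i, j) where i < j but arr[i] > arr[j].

Finding inversions in [4, 15, 10, 9, 12, 15]:

(1, 2): arr[1]=15 > arr[2]=10
(1, 3): arr[1]=15 > arr[3]=9
(1, 4): arr[1]=15 > arr[4]=12
(2, 3): arr[2]=10 > arr[3]=9

Total inversions: 4

The array has 4 inversion(s): (1,2), (1,3), (1,4), (2,3). Each pair (i,j) satisfies i < j and arr[i] > arr[j].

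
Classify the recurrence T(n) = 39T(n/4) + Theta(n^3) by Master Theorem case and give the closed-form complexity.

Master Theorem for T(n) = 39T(n/4) + O(n^3):

a = 39, b = 4, c = 3
log_b(a) = log_4(39) = 2.6427

Case 3: c = 3 > log_4(39) = 2.6427
T(n) = O(n^3) = O(n^3)

For T(n) = 39T(n/4) + O(n^3): log_4(39) = 2.6427. This is Case 3 of the Master Theorem (c > log_b(a), work dominated by root), giving O(n^3).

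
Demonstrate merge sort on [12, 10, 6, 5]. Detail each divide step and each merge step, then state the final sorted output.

Merge sort trace:

Split: [12, 10, 6, 5] -> [12, 10] and [6, 5]
  Split: [12, 10] -> [12] and [10]
  Merge: [12] + [10] -> [10, 12]
  Split: [6, 5] -> [6] and [5]
  Merge: [6] + [5] -> [5, 6]
Merge: [10, 12] + [5, 6] -> [5, 6, 10, 12]

Final sorted array: [5, 6, 10, 12]

The merge sort proceeds by recursively splitting the array and merging sorted halves.
After all merges, the sorted array is [5, 6, 10, 12].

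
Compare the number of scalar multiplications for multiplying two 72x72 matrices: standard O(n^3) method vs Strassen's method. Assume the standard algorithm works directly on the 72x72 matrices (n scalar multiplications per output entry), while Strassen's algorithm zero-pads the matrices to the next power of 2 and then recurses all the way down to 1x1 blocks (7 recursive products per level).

Matrix multiplication for 72x72 matrices:

Strassen's algorithm requires power-of-2 dimensions. Pad 72x72 to 128x128 (next power of 2).

Standard algorithm: 72^3 = 373248 multiplications
Strassen's algorithm: 7^(log2(128)) = 7^7 = 823543 multiplications
Difference: 373248 - 823543 = -450295 (Strassen uses MORE here due to padding overhead — for small or just-over-power-of-2 n, padding can outweigh the per-level savings)

Standard: 373248 multiplications (72^3). Strassen: 823543 multiplications (7^7, after padding to 128x128). Strassen reduces 8 recursive multiplications to 7 at each level.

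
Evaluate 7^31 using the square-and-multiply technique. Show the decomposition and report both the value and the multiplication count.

Computing 7^31 by squaring (build up from 7^1; each line after the first costs one multiplication):

7^1 = 7
7^2 = (7^1)^2 = 7^2 = 49
7^3 = 7 * 7^2 = 7 * 49 = 343
7^6 = (7^3)^2 = 343^2 = 117649
7^7 = 7 * 7^6 = 7 * 117649 = 823543
7^14 = (7^7)^2 = 823543^2 = 678223072849
7^15 = 7 * 7^14 = 7 * 678223072849 = 4747561509943
7^30 = (7^15)^2 = 4747561509943^2 = 22539340290692258087863249
7^31 = 7 * 7^30 = 7 * 22539340290692258087863249 = 157775382034845806615042743

Result: 157775382034845806615042743
Multiplications needed: 8 (8 lines after 7^1)

7^31 = 157775382034845806615042743. Using exponentiation by squaring, this requires 8 multiplications. The key idea: if the exponent is even, square the half-power; if odd, multiply by the base once.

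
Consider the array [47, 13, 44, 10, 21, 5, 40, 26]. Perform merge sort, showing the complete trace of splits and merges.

Merge sort trace:

Split: [47, 13, 44, 10, 21, 5, 40, 26] -> [47, 13, 44, 10] and [21, 5, 40, 26]
  Split: [47, 13, 44, 10] -> [47, 13] and [44, 10]
    Split: [47, 13] -> [47] and [13]
    Merge: [47] + [13] -> [13, 47]
    Split: [44, 10] -> [44] and [10]
    Merge: [44] + [10] -> [10, 44]
  Merge: [13, 47] + [10, 44] -> [10, 13, 44, 47]
  Split: [21, 5, 40, 26] -> [21, 5] and [40, 26]
    Split: [21, 5] -> [21] and [5]
    Merge: [21] + [5] -> [5, 21]
    Split: [40, 26] -> [40] and [26]
    Merge: [40] + [26] -> [26, 40]
  Merge: [5, 21] + [26, 40] -> [5, 21, 26, 40]
Merge: [10, 13, 44, 47] + [5, 21, 26, 40] -> [5, 10, 13, 21, 26, 40, 44, 47]

Final sorted array: [5, 10, 13, 21, 26, 40, 44, 47]

The merge sort proceeds by recursively splitting the array and merging sorted halves.
After all merges, the sorted array is [5, 10, 13, 21, 26, 40, 44, 47].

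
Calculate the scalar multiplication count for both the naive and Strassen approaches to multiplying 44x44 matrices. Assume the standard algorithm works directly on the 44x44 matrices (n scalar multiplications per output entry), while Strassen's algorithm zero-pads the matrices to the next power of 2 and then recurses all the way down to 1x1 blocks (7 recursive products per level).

Matrix multiplication for 44x44 matrices:

Strassen's algorithm requires power-of-2 dimensions. Pad 44x44 to 64x64 (next power of 2).

Standard algorithm: 44^3 = 85184 multiplications
Strassen's algorithm: 7^(log2(64)) = 7^6 = 117649 multiplications
Difference: 85184 - 117649 = -32465 (Strassen uses MORE here due to padding overhead — for small or just-over-power-of-2 n, padding can outweigh the per-level savings)

Standard: 85184 multiplications (44^3). Strassen: 117649 multiplications (7^6, after padding to 64x64). Strassen reduces 8 recursive multiplications to 7 at each level.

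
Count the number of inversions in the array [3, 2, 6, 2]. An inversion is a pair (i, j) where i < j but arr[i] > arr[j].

Finding inversions in [3, 2, 6, 2]:

(0, 1): arr[0]=3 > arr[1]=2
(0, 3): arr[0]=3 > arr[3]=2
(2, 3): arr[2]=6 > arr[3]=2

Total inversions: 3

The array has 3 inversion(s): (0,1), (0,3), (2,3). Each pair (i,j) satisfies i < j and arr[i] > arr[j].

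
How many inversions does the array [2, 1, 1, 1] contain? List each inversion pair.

Finding inversions in [2, 1, 1, 1]:

(0, 1): arr[0]=2 > arr[1]=1
(0, 2): arr[0]=2 > arr[2]=1
(0, 3): arr[0]=2 > arr[3]=1

Total inversions: 3

The array has 3 inversion(s): (0,1), (0,2), (0,3). Each pair (i,j) satisfies i < j and arr[i] > arr[j].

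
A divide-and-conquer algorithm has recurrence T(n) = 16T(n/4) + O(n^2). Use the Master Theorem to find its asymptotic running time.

Master Theorem for T(n) = 16T(n/4) + O(n^2):

a = 16, b = 4, c = 2
log_b(a) = log_4(16) = 2.0000

Case 2: c = 2 = log_4(16) = 2.0000
T(n) = O(n^2 log n) = O(n^2 log n)

For T(n) = 16T(n/4) + O(n^2): log_4(16) = 2.0000. This is Case 2 of the Master Theorem (c = log_b(a), equal work at all levels), giving O(n^2 log n).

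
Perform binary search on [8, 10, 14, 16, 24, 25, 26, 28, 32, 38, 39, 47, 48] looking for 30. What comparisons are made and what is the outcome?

Binary search for 30 in [8, 10, 14, 16, 24, 25, 26, 28, 32, 38, 39, 47, 48]:

lo=0, hi=12, mid=6, arr[mid]=26 -> 26 < 30, search right half
lo=7, hi=12, mid=9, arr[mid]=38 -> 38 > 30, search left half
lo=7, hi=8, mid=7, arr[mid]=28 -> 28 < 30, search right half
lo=8, hi=8, mid=8, arr[mid]=32 -> 32 > 30, search left half
lo=8 > hi=7, target 30 not found

Binary search determines that 30 is not in the array after 4 comparisons. The search space was exhausted without finding the target.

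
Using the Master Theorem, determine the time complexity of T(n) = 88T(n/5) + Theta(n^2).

Master Theorem for T(n) = 88T(n/5) + O(n^2):

a = 88, b = 5, c = 2
log_b(a) = log_5(88) = 2.7819

Case 1: c = 2 < log_5(88) = 2.7819
T(n) = O(n^(log_5 88))

For T(n) = 88T(n/5) + O(n^2): log_5(88) = 2.7819. This is Case 1 of the Master Theorem (c < log_b(a), work dominated by leaves), giving O(n^(log_5 88)).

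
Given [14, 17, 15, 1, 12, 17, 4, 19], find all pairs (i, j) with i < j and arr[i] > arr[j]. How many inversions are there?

Finding inversions in [14, 17, 15, 1, 12, 17, 4, 19]:

(0, 3): arr[0]=14 > arr[3]=1
(0, 4): arr[0]=14 > arr[4]=12
(0, 6): arr[0]=14 > arr[6]=4
(1, 2): arr[1]=17 > arr[2]=15
(1, 3): arr[1]=17 > arr[3]=1
(1, 4): arr[1]=17 > arr[4]=12
(1, 6): arr[1]=17 > arr[6]=4
(2, 3): arr[2]=15 > arr[3]=1
(2, 4): arr[2]=15 > arr[4]=12
(2, 6): arr[2]=15 > arr[6]=4
(4, 6): arr[4]=12 > arr[6]=4
(5, 6): arr[5]=17 > arr[6]=4

Total inversions: 12

The array has 12 inversion(s): (0,3), (0,4), (0,6), (1,2), (1,3), (1,4), (1,6), (2,3), (2,4), (2,6), (4,6), (5,6). Each pair (i,j) satisfies i < j and arr[i] > arr[j].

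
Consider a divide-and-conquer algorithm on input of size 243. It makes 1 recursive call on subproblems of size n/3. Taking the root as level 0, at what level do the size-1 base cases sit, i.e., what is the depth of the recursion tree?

For divide and conquer with division factor 3:

Problem sizes at each level:
Level 0: 243
Level 1: 81
Level 2: 27
Level 3: 9
Level 4: 3
Level 5: 1

The root is level 0 and the size-1 base case is level 5 (the tree spans levels 0 through 5, i.e. 6 levels counting the root), so the depth is the number of divisions: log_3(243) = 5

The recursion tree depth is log_3(243) = 5. At each level, the problem size is divided by 3, so it takes 5 divisions to reduce to a base case of size 1. The algorithm makes 1 recursive call at each level.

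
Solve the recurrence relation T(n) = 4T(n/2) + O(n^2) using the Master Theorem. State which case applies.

Master Theorem for T(n) = 4T(n/2) + O(n^2):

a = 4, b = 2, c = 2
log_b(a) = log_2(4) = 2.0000

Case 2: c = 2 = log_2(4) = 2.0000
T(n) = O(n^2 log n) = O(n^2 log n)

For T(n) = 4T(n/2) + O(n^2): log_2(4) = 2.0000. This is Case 2 of the Master Theorem (c = log_b(a), equal work at all levels), giving O(n^2 log n).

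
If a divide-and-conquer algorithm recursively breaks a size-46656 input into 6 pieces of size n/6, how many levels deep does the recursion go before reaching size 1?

For divide and conquer with division factor 6:

Problem sizes at each level:
Level 0: 46656
Level 1: 7776
Level 2: 1296
Level 3: 216
Level 4: 36
Level 5: 6
Level 6: 1

The root is level 0 and the size-1 base case is level 6 (the tree spans levels 0 through 6, i.e. 7 levels counting the root), so the depth is the number of divisions: log_6(46656) = 6

The recursion tree depth is log_6(46656) = 6. At each level, the problem size is divided by 6, so it takes 6 divisions to reduce to a base case of size 1. The algorithm makes 6 recursive calls at each level.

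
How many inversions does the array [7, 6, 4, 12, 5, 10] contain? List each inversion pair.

Finding inversions in [7, 6, 4, 12, 5, 10]:

(0, 1): arr[0]=7 > arr[1]=6
(0, 2): arr[0]=7 > arr[2]=4
(0, 4): arr[0]=7 > arr[4]=5
(1, 2): arr[1]=6 > arr[2]=4
(1, 4): arr[1]=6 > arr[4]=5
(3, 4): arr[3]=12 > arr[4]=5
(3, 5): arr[3]=12 > arr[5]=10

Total inversions: 7

The array has 7 inversion(s): (0,1), (0,2), (0,4), (1,2), (1,4), (3,4), (3,5). Each pair (i,j) satisfies i < j and arr[i] > arr[j].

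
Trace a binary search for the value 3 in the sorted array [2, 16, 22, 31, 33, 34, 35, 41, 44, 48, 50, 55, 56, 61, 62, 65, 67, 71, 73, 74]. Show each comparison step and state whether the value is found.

Binary search for 3 in [2, 16, 22, 31, 33, 34, 35, 41, 44, 48, 50, 55, 56, 61, 62, 65, 67, 71, 73, 74]:

lo=0, hi=19, mid=9, arr[mid]=48 -> 48 > 3, search left half
lo=0, hi=8, mid=4, arr[mid]=33 -> 33 > 3, search left half
lo=0, hi=3, mid=1, arr[mid]=16 -> 16 > 3, search left half
lo=0, hi=0, mid=0, arr[mid]=2 -> 2 < 3, search right half
lo=1 > hi=0, target 3 not found

Binary search determines that 3 is not in the array after 4 comparisons. The search space was exhausted without finding the target.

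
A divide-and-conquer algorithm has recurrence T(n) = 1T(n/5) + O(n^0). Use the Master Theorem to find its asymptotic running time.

Master Theorem for T(n) = 1T(n/5) + O(n^0):

a = 1, b = 5, c = 0
log_b(a) = log_5(1) = 0.0000

Case 2: c = 0 = log_5(1) = 0.0000
T(n) = O(n^0 log n) = O(log n)

For T(n) = 1T(n/5) + O(n^0): log_5(1) = 0.0000. This is Case 2 of the Master Theorem (c = log_b(a), equal work at all levels), giving O(log n).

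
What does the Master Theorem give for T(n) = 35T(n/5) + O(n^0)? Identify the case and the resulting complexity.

Master Theorem for T(n) = 35T(n/5) + O(n^0):

a = 35, b = 5, c = 0
log_b(a) = log_5(35) = 2.2091

Case 1: c = 0 < log_5(35) = 2.2091
T(n) = O(n^(log_5 35))

For T(n) = 35T(n/5) + O(n^0): log_5(35) = 2.2091. This is Case 1 of the Master Theorem (c < log_b(a), work dominated by leaves), giving O(n^(log_5 35)).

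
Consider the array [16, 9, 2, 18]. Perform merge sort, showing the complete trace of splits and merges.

Merge sort trace:

Split: [16, 9, 2, 18] -> [16, 9] and [2, 18]
  Split: [16, 9] -> [16] and [9]
  Merge: [16] + [9] -> [9, 16]
  Split: [2, 18] -> [2] and [18]
  Merge: [2] + [18] -> [2, 18]
Merge: [9, 16] + [2, 18] -> [2, 9, 16, 18]

Final sorted array: [2, 9, 16, 18]

The merge sort proceeds by recursively splitting the array and merging sorted halves.
After all merges, the sorted array is [2, 9, 16, 18].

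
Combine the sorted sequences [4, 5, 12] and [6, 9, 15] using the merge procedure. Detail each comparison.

Merging process:

Compare 4 vs 6: take 4 from left. Merged: [4]
Compare 5 vs 6: take 5 from left. Merged: [4, 5]
Compare 12 vs 6: take 6 from right. Merged: [4, 5, 6]
Compare 12 vs 9: take 9 from right. Merged: [4, 5, 6, 9]
Compare 12 vs 15: take 12 from left. Merged: [4, 5, 6, 9, 12]
Append remaining from right: [15]. Merged: [4, 5, 6, 9, 12, 15]

Final merged array: [4, 5, 6, 9, 12, 15]
Total comparisons: 5

The merged array is [4, 5, 6, 9, 12, 15], requiring 5 comparisons. The merge step runs in O(n) time where n is the total number of elements.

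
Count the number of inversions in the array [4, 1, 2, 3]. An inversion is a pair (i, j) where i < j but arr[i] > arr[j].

Finding inversions in [4, 1, 2, 3]:

(0, 1): arr[0]=4 > arr[1]=1
(0, 2): arr[0]=4 > arr[2]=2
(0, 3): arr[0]=4 > arr[3]=3

Total inversions: 3

The array has 3 inversion(s): (0,1), (0,2), (0,3). Each pair (i,j) satisfies i < j and arr[i] > arr[j].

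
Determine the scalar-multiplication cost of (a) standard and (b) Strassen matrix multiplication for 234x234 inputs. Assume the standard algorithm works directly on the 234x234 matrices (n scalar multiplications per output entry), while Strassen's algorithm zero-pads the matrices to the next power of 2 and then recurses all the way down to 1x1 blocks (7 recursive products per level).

Matrix multiplication for 234x234 matrices:

Strassen's algorithm requires power-of-2 dimensions. Pad 234x234 to 256x256 (next power of 2).

Standard algorithm: 234^3 = 12812904 multiplications
Strassen's algorithm: 7^(log2(256)) = 7^8 = 5764801 multiplications
Savings: 12812904 - 5764801 = 7048103 multiplications

Standard: 12812904 multiplications (234^3). Strassen: 5764801 multiplications (7^8, after padding to 256x256). Strassen reduces 8 recursive multiplications to 7 at each level.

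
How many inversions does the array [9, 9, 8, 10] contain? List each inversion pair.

Finding inversions in [9, 9, 8, 10]:

(0, 2): arr[0]=9 > arr[2]=8
(1, 2): arr[1]=9 > arr[2]=8

Total inversions: 2

The array has 2 inversion(s): (0,2), (1,2). Each pair (i,j) satisfies i < j and arr[i] > arr[j].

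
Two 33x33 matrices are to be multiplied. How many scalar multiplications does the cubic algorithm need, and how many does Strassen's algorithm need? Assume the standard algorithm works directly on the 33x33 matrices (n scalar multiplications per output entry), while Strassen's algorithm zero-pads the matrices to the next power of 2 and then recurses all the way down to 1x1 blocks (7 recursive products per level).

Matrix multiplication for 33x33 matrices:

Strassen's algorithm requires power-of-2 dimensions. Pad 33x33 to 64x64 (next power of 2).

Standard algorithm: 33^3 = 35937 multiplications
Strassen's algorithm: 7^(log2(64)) = 7^6 = 117649 multiplications
Difference: 35937 - 117649 = -81712 (Strassen uses MORE here due to padding overhead — for small or just-over-power-of-2 n, padding can outweigh the per-level savings)

Standard: 35937 multiplications (33^3). Strassen: 117649 multiplications (7^6, after padding to 64x64). Strassen reduces 8 recursive multiplications to 7 at each level.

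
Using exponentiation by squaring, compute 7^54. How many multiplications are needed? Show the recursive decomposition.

Computing 7^54 by squaring (build up from 7^1; each line after the first costs one multiplication):

7^1 = 7
7^2 = (7^1)^2 = 7^2 = 49
7^3 = 7 * 7^2 = 7 * 49 = 343
7^6 = (7^3)^2 = 343^2 = 117649
7^12 = (7^6)^2 = 117649^2 = 13841287201
7^13 = 7 * 7^12 = 7 * 13841287201 = 96889010407
7^26 = (7^13)^2 = 96889010407^2 = 9387480337647754305649
7^27 = 7 * 7^26 = 7 * 9387480337647754305649 = 65712362363534280139543
7^54 = (7^27)^2 = 65712362363534280139543^2 = 4318114567396436564035293097707728087552248849

Result: 4318114567396436564035293097707728087552248849
Multiplications needed: 8 (8 lines after 7^1)

7^54 = 4318114567396436564035293097707728087552248849. Using exponentiation by squaring, this requires 8 multiplications. The key idea: if the exponent is even, square the half-power; if odd, multiply by the base once.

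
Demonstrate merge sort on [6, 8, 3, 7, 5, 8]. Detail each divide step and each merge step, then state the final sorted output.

Merge sort trace:

Split: [6, 8, 3, 7, 5, 8] -> [6, 8, 3] and [7, 5, 8]
  Split: [6, 8, 3] -> [6] and [8, 3]
    Split: [8, 3] -> [8] and [3]
    Merge: [8] + [3] -> [3, 8]
  Merge: [6] + [3, 8] -> [3, 6, 8]
  Split: [7, 5, 8] -> [7] and [5, 8]
    Split: [5, 8] -> [5] and [8]
    Merge: [5] + [8] -> [5, 8]
  Merge: [7] + [5, 8] -> [5, 7, 8]
Merge: [3, 6, 8] + [5, 7, 8] -> [3, 5, 6, 7, 8, 8]

Final sorted array: [3, 5, 6, 7, 8, 8]

The merge sort proceeds by recursively splitting the array and merging sorted halves.
After all merges, the sorted array is [3, 5, 6, 7, 8, 8].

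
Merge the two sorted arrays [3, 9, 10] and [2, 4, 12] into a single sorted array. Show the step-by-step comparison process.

Merging process:

Compare 3 vs 2: take 2 from right. Merged: [2]
Compare 3 vs 4: take 3 from left. Merged: [2, 3]
Compare 9 vs 4: take 4 from right. Merged: [2, 3, 4]
Compare 9 vs 12: take 9 from left. Merged: [2, 3, 4, 9]
Compare 10 vs 12: take 10 from left. Merged: [2, 3, 4, 9, 10]
Append remaining from right: [12]. Merged: [2, 3, 4, 9, 10, 12]

Final merged array: [2, 3, 4, 9, 10, 12]
Total comparisons: 5

The merged array is [2, 3, 4, 9, 10, 12], requiring 5 comparisons. The merge step runs in O(n) time where n is the total number of elements.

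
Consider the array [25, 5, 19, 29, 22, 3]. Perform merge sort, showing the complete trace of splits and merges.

Merge sort trace:

Split: [25, 5, 19, 29, 22, 3] -> [25, 5, 19] and [29, 22, 3]
  Split: [25, 5, 19] -> [25] and [5, 19]
    Split: [5, 19] -> [5] and [19]
    Merge: [5] + [19] -> [5, 19]
  Merge: [25] + [5, 19] -> [5, 19, 25]
  Split: [29, 22, 3] -> [29] and [22, 3]
    Split: [22, 3] -> [22] and [3]
    Merge: [22] + [3] -> [3, 22]
  Merge: [29] + [3, 22] -> [3, 22, 29]
Merge: [5, 19, 25] + [3, 22, 29] -> [3, 5, 19, 22, 25, 29]

Final sorted array: [3, 5, 19, 22, 25, 29]

The merge sort proceeds by recursively splitting the array and merging sorted halves.
After all merges, the sorted array is [3, 5, 19, 22, 25, 29].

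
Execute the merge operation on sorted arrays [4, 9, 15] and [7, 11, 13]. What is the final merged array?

Merging process:

Compare 4 vs 7: take 4 from left. Merged: [4]
Compare 9 vs 7: take 7 from right. Merged: [4, 7]
Compare 9 vs 11: take 9 from left. Merged: [4, 7, 9]
Compare 15 vs 11: take 11 from right. Merged: [4, 7, 9, 11]
Compare 15 vs 13: take 13 from right. Merged: [4, 7, 9, 11, 13]
Append remaining from left: [15]. Merged: [4, 7, 9, 11, 13, 15]

Final merged array: [4, 7, 9, 11, 13, 15]
Total comparisons: 5

The merged array is [4, 7, 9, 11, 13, 15], requiring 5 comparisons. The merge step runs in O(n) time where n is the total number of elements.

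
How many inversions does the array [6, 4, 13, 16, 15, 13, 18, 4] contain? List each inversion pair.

Finding inversions in [6, 4, 13, 16, 15, 13, 18, 4]:

(0, 1): arr[0]=6 > arr[1]=4
(0, 7): arr[0]=6 > arr[7]=4
(2, 7): arr[2]=13 > arr[7]=4
(3, 4): arr[3]=16 > arr[4]=15
(3, 5): arr[3]=16 > arr[5]=13
(3, 7): arr[3]=16 > arr[7]=4
(4, 5): arr[4]=15 > arr[5]=13
(4, 7): arr[4]=15 > arr[7]=4
(5, 7): arr[5]=13 > arr[7]=4
(6, 7): arr[6]=18 > arr[7]=4

Total inversions: 10

The array has 10 inversion(s): (0,1), (0,7), (2,7), (3,4), (3,5), (3,7), (4,5), (4,7), (5,7), (6,7). Each pair (i,j) satisfies i < j and arr[i] > arr[j].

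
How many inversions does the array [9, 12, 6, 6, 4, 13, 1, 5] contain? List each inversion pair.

Finding inversions in [9, 12, 6, 6, 4, 13, 1, 5]:

(0, 2): arr[0]=9 > arr[2]=6
(0, 3): arr[0]=9 > arr[3]=6
(0, 4): arr[0]=9 > arr[4]=4
(0, 6): arr[0]=9 > arr[6]=1
(0, 7): arr[0]=9 > arr[7]=5
(1, 2): arr[1]=12 > arr[2]=6
(1, 3): arr[1]=12 > arr[3]=6
(1, 4): arr[1]=12 > arr[4]=4
(1, 6): arr[1]=12 > arr[6]=1
(1, 7): arr[1]=12 > arr[7]=5
(2, 4): arr[2]=6 > arr[4]=4
(2, 6): arr[2]=6 > arr[6]=1
(2, 7): arr[2]=6 > arr[7]=5
(3, 4): arr[3]=6 > arr[4]=4
(3, 6): arr[3]=6 > arr[6]=1
(3, 7): arr[3]=6 > arr[7]=5
(4, 6): arr[4]=4 > arr[6]=1
(5, 6): arr[5]=13 > arr[6]=1
(5, 7): arr[5]=13 > arr[7]=5

Total inversions: 19

The array has 19 inversion(s): (0,2), (0,3), (0,4), (0,6), (0,7), (1,2), (1,3), (1,4), (1,6), (1,7), (2,4), (2,6), (2,7), (3,4), (3,6), (3,7), (4,6), (5,6), (5,7). Each pair (i,j) satisfies i < j and arr[i] > arr[j].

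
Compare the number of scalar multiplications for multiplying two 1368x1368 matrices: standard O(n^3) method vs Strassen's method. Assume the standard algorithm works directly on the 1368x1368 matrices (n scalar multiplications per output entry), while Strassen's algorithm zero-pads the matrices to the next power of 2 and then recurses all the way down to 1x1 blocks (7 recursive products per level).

Matrix multiplication for 1368x1368 matrices:

Strassen's algorithm requires power-of-2 dimensions. Pad 1368x1368 to 2048x2048 (next power of 2).

Standard algorithm: 1368^3 = 2560108032 multiplications
Strassen's algorithm: 7^(log2(2048)) = 7^11 = 1977326743 multiplications
Savings: 2560108032 - 1977326743 = 582781289 multiplications

Standard: 2560108032 multiplications (1368^3). Strassen: 1977326743 multiplications (7^11, after padding to 2048x2048). Strassen reduces 8 recursive multiplications to 7 at each level.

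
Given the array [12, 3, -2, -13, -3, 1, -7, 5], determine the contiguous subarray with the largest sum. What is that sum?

Using Kadane's algorithm on [12, 3, -2, -13, -3, 1, -7, 5]:

Scanning through the array:
Position 1 (value 3): max_ending_here = 15, max_so_far = 15
Position 2 (value -2): max_ending_here = 13, max_so_far = 15
Position 3 (value -13): max_ending_here = 0, max_so_far = 15
Position 4 (value -3): max_ending_here = -3, max_so_far = 15
Position 5 (value 1): max_ending_here = 1, max_so_far = 15
Position 6 (value -7): max_ending_here = -6, max_so_far = 15
Position 7 (value 5): max_ending_here = 5, max_so_far = 15

Maximum subarray: [12, 3]
Maximum sum: 15

The maximum subarray is [12, 3] with sum 15. This subarray runs from index 0 to index 1.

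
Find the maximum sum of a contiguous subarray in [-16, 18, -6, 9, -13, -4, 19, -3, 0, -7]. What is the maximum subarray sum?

Using Kadane's algorithm on [-16, 18, -6, 9, -13, -4, 19, -3, 0, -7]:

Scanning through the array:
Position 1 (value 18): max_ending_here = 18, max_so_far = 18
Position 2 (value -6): max_ending_here = 12, max_so_far = 18
Position 3 (value 9): max_ending_here = 21, max_so_far = 21
Position 4 (value -13): max_ending_here = 8, max_so_far = 21
Position 5 (value -4): max_ending_here = 4, max_so_far = 21
Position 6 (value 19): max_ending_here = 23, max_so_far = 23
Position 7 (value -3): max_ending_here = 20, max_so_far = 23
Position 8 (value 0): max_ending_here = 20, max_so_far = 23
Position 9 (value -7): max_ending_here = 13, max_so_far = 23

Maximum subarray: [18, -6, 9, -13, -4, 19]
Maximum sum: 23

The maximum subarray is [18, -6, 9, -13, -4, 19] with sum 23. This subarray runs from index 1 to index 6.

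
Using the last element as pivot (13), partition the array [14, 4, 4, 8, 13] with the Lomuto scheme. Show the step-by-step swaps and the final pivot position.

Lomuto partition with pivot = 13:

Initial array: [14, 4, 4, 8, 13]

arr[0]=14 > 13: no swap
arr[1]=4 <= 13: swap with position 0, array becomes [4, 14, 4, 8, 13]
arr[2]=4 <= 13: swap with position 1, array becomes [4, 4, 14, 8, 13]
arr[3]=8 <= 13: swap with position 2, array becomes [4, 4, 8, 14, 13]

Place pivot at position 3: [4, 4, 8, 13, 14]
Pivot position: 3

After partitioning with pivot 13, the array becomes [4, 4, 8, 13, 14]. The pivot is placed at index 3. All elements to the left of the pivot are <= 13, and all elements to the right are > 13.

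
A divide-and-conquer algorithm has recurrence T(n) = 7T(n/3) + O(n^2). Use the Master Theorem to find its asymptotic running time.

Master Theorem for T(n) = 7T(n/3) + O(n^2):

a = 7, b = 3, c = 2
log_b(a) = log_3(7) = 1.7712

Case 3: c = 2 > log_3(7) = 1.7712
T(n) = O(n^2) = O(n^2)

For T(n) = 7T(n/3) + O(n^2): log_3(7) = 1.7712. This is Case 3 of the Master Theorem (c > log_b(a), work dominated by root), giving O(n^2).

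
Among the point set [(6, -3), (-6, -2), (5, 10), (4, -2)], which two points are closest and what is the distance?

Computing all pairwise distances among 4 points:

d((6, -3), (-6, -2)) = 12.0416
d((6, -3), (5, 10)) = 13.0384
d((6, -3), (4, -2)) = 2.2361 <-- minimum
d((-6, -2), (5, 10)) = 16.2788
d((-6, -2), (4, -2)) = 10.0
d((5, 10), (4, -2)) = 12.0416

Closest pair: (6, -3) and (4, -2) with distance 2.2361

The closest pair is (6, -3) and (4, -2) with Euclidean distance 2.2361. For 4 points, brute-force pairwise comparison is shown above. For large n, the divide-and-conquer algorithm (sort by x, recurse on halves, check the dividing strip) achieves O(n log n).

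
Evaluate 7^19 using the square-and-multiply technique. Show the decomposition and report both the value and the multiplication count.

Computing 7^19 by squaring (build up from 7^1; each line after the first costs one multiplication):

7^1 = 7
7^2 = (7^1)^2 = 7^2 = 49
7^4 = (7^2)^2 = 49^2 = 2401
7^8 = (7^4)^2 = 2401^2 = 5764801
7^9 = 7 * 7^8 = 7 * 5764801 = 40353607
7^18 = (7^9)^2 = 40353607^2 = 1628413597910449
7^19 = 7 * 7^18 = 7 * 1628413597910449 = 11398895185373143

Result: 11398895185373143
Multiplications needed: 6 (6 lines after 7^1)

7^19 = 11398895185373143. Using exponentiation by squaring, this requires 6 multiplications. The key idea: if the exponent is even, square the half-power; if odd, multiply by the base once.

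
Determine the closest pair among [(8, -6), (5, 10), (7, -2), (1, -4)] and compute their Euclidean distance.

Computing all pairwise distances among 4 points:

d((8, -6), (5, 10)) = 16.2788
d((8, -6), (7, -2)) = 4.1231 <-- minimum
d((8, -6), (1, -4)) = 7.2801
d((5, 10), (7, -2)) = 12.1655
d((5, 10), (1, -4)) = 14.5602
d((7, -2), (1, -4)) = 6.3246

Closest pair: (8, -6) and (7, -2) with distance 4.1231

The closest pair is (8, -6) and (7, -2) with Euclidean distance 4.1231. For 4 points, brute-force pairwise comparison is shown above. For large n, the divide-and-conquer algorithm (sort by x, recurse on halves, check the dividing strip) achieves O(n log n).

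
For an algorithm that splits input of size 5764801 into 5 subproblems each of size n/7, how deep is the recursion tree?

For divide and conquer with division factor 7:

Problem sizes at each level:
Level 0: 5764801
Level 1: 823543
Level 2: 117649
Level 3: 16807
Level 4: 2401
Level 5: 343
Level 6: 49
Level 7: 7
Level 8: 1

The root is level 0 and the size-1 base case is level 8 (the tree spans levels 0 through 8, i.e. 9 levels counting the root), so the depth is the number of divisions: log_7(5764801) = 8

The recursion tree depth is log_7(5764801) = 8. At each level, the problem size is divided by 7, so it takes 8 divisions to reduce to a base case of size 1. The algorithm makes 5 recursive calls at each level.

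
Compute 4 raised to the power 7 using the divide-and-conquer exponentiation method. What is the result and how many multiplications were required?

Computing 4^7 by squaring (build up from 4^1; each line after the first costs one multiplication):

4^1 = 4
4^2 = (4^1)^2 = 4^2 = 16
4^3 = 4 * 4^2 = 4 * 16 = 64
4^6 = (4^3)^2 = 64^2 = 4096
4^7 = 4 * 4^6 = 4 * 4096 = 16384

Result: 16384
Multiplications needed: 4 (4 lines after 4^1)

4^7 = 16384. Using exponentiation by squaring, this requires 4 multiplications. The key idea: if the exponent is even, square the half-power; if odd, multiply by the base once.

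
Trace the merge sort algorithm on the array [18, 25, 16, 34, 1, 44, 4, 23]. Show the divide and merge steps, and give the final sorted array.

Merge sort trace:

Split: [18, 25, 16, 34, 1, 44, 4, 23] -> [18, 25, 16, 34] and [1, 44, 4, 23]
  Split: [18, 25, 16, 34] -> [18, 25] and [16, 34]
    Split: [18, 25] -> [18] and [25]
    Merge: [18] + [25] -> [18, 25]
    Split: [16, 34] -> [16] and [34]
    Merge: [16] + [34] -> [16, 34]
  Merge: [18, 25] + [16, 34] -> [16, 18, 25, 34]
  Split: [1, 44, 4, 23] -> [1, 44] and [4, 23]
    Split: [1, 44] -> [1] and [44]
    Merge: [1] + [44] -> [1, 44]
    Split: [4, 23] -> [4] and [23]
    Merge: [4] + [23] -> [4, 23]
  Merge: [1, 44] + [4, 23] -> [1, 4, 23, 44]
Merge: [16, 18, 25, 34] + [1, 4, 23, 44] -> [1, 4, 16, 18, 23, 25, 34, 44]

Final sorted array: [1, 4, 16, 18, 23, 25, 34, 44]

The merge sort proceeds by recursively splitting the array and merging sorted halves.
After all merges, the sorted array is [1, 4, 16, 18, 23, 25, 34, 44].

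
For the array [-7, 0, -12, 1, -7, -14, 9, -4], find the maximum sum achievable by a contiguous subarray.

Using Kadane's algorithm on [-7, 0, -12, 1, -7, -14, 9, -4]:

Scanning through the array:
Position 1 (value 0): max_ending_here = 0, max_so_far = 0
Position 2 (value -12): max_ending_here = -12, max_so_far = 0
Position 3 (value 1): max_ending_here = 1, max_so_far = 1
Position 4 (value -7): max_ending_here = -6, max_so_far = 1
Position 5 (value -14): max_ending_here = -14, max_so_far = 1
Position 6 (value 9): max_ending_here = 9, max_so_far = 9
Position 7 (value -4): max_ending_here = 5, max_so_far = 9

Maximum subarray: [9]
Maximum sum: 9

The maximum subarray is [9] with sum 9. This subarray runs from index 6 to index 6.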